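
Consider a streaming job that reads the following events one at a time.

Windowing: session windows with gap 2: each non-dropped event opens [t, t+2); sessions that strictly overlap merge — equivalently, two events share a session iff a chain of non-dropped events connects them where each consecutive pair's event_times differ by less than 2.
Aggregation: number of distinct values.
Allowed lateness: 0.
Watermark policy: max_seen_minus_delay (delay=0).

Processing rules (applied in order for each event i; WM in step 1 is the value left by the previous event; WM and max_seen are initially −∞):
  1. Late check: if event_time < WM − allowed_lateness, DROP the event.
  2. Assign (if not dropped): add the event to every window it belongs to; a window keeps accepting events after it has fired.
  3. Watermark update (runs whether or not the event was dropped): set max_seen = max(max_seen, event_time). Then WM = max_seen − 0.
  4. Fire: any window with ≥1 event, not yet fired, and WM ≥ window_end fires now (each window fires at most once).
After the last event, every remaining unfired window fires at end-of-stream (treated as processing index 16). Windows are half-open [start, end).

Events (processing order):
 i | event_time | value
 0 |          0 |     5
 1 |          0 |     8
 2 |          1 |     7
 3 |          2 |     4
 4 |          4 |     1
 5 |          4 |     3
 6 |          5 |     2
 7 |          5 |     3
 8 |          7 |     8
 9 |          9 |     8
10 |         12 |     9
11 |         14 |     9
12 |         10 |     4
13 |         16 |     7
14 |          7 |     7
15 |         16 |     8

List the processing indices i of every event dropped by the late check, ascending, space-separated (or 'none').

i=0 t=0 v=5: → [0,2); WM=0
i=1 t=0 v=8: → [0,2); WM=0
i=2 t=1 v=7: → [0,3); WM=1
i=3 t=2 v=4: → [0,4); WM=2
i=4 t=4 v=1: → [4,6); WM=4
i=5 t=4 v=3: → [4,6); WM=4
i=6 t=5 v=2: → [4,7); WM=5
i=7 t=5 v=3: → [4,7); WM=5
i=8 t=7 v=8: → [7,9); WM=7
i=9 t=9 v=8: → [9,11); WM=9
i=10 t=12 v=9: → [12,14); WM=12
i=11 t=14 v=9: → [14,16); WM=14
i=12 t=10 v=4: DROP (t<14-0); WM=14
i=13 t=16 v=7: → [16,18); WM=16
i=14 t=7 v=7: DROP (t<16-0); WM=16
i=15 t=16 v=8: → [16,18); WM=16

12 14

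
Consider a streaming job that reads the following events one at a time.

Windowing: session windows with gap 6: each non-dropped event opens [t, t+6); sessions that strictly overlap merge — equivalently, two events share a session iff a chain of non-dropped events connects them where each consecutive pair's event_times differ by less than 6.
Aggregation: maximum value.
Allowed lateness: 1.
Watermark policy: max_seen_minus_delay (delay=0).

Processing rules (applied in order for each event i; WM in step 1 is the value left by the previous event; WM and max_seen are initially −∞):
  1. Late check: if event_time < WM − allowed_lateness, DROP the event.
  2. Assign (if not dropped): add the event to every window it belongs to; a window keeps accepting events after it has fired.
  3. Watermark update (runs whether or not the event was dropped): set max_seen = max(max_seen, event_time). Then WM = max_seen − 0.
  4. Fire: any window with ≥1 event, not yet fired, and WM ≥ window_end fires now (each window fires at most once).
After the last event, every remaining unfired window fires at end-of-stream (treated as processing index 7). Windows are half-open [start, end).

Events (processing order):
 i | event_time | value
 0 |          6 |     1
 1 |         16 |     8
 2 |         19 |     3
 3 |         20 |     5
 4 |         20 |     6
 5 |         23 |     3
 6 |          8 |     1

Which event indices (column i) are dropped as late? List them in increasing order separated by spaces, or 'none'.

6

i=0 t=6 v=1: → [6,12); WM=6
i=1 t=16 v=8: → [16,22); WM=16
i=2 t=19 v=3: → [16,25); WM=19
i=3 t=20 v=5: → [16,26); WM=20
i=4 t=20 v=6: → [16,26); WM=20
i=5 t=23 v=3: → [16,29); WM=23
i=6 t=8 v=1: DROP (t<23-1); WM=23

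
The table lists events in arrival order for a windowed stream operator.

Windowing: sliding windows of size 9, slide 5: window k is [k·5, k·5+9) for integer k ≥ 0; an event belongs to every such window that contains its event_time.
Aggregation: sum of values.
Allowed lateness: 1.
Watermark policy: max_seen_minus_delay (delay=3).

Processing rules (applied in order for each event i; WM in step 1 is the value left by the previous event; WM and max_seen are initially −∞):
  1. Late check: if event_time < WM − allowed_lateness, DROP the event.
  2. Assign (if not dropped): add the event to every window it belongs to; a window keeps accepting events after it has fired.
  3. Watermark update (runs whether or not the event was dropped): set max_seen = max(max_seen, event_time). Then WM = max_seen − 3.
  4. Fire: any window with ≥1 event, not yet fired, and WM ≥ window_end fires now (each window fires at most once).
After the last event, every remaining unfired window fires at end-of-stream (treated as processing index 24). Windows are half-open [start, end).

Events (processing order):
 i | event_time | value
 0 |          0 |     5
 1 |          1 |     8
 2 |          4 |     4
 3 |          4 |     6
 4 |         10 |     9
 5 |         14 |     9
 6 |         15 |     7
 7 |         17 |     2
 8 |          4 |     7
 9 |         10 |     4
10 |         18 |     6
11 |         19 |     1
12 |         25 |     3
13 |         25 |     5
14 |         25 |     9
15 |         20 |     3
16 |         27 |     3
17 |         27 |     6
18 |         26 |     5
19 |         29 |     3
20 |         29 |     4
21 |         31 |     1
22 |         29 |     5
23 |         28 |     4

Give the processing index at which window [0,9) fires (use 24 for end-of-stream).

i=0 t=0 v=5: → [0,9); WM=-3
i=1 t=1 v=8: → [0,9); WM=-2
i=2 t=4 v=4: → [0,9); WM=1
i=3 t=4 v=6: → [0,9); WM=1
i=4 t=10 v=9: → [10,19),[5,14); WM=7
i=5 t=14 v=9: → [10,19); WM=11; [0,9) fires=23
i=6 t=15 v=7: → [15,24),[10,19); WM=12
i=7 t=17 v=2: → [15,24),[10,19); WM=14; [5,14) fires=9
i=8 t=4 v=7: DROP (t<14-1); WM=14
i=9 t=10 v=4: DROP (t<14-1); WM=14
i=10 t=18 v=6: → [15,24),[10,19); WM=15
i=11 t=19 v=1: → [15,24); WM=16
i=12 t=25 v=3: → [25,34),[20,29); WM=22; [10,19) fires=33
i=13 t=25 v=5: → [25,34),[20,29); WM=22
i=14 t=25 v=9: → [25,34),[20,29); WM=22
i=15 t=20 v=3: DROP (t<22-1); WM=22
i=16 t=27 v=3: → [25,34),[20,29); WM=24; [15,24) fires=16
i=17 t=27 v=6: → [25,34),[20,29); WM=24
i=18 t=26 v=5: → [25,34),[20,29); WM=24
i=19 t=29 v=3: → [25,34); WM=26
i=20 t=29 v=4: → [25,34); WM=26
i=21 t=31 v=1: → [30,39),[25,34); WM=28
i=22 t=29 v=5: → [25,34); WM=28
i=23 t=28 v=4: → [25,34),[20,29); WM=28

5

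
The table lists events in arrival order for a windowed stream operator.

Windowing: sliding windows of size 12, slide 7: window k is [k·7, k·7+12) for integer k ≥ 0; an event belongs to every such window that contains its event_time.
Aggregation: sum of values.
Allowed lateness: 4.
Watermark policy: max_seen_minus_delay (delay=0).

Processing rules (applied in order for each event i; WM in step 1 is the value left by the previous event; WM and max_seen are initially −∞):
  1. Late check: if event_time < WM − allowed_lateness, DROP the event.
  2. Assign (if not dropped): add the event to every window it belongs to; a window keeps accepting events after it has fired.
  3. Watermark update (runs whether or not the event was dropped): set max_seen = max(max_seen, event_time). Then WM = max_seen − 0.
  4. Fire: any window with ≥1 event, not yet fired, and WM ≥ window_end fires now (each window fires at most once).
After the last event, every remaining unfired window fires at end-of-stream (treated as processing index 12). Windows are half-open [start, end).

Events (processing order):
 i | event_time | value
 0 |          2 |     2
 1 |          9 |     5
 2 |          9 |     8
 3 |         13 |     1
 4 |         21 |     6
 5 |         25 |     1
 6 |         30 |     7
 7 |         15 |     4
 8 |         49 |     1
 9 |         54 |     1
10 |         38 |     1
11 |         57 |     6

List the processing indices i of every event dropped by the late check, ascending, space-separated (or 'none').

i=0 t=2 v=2: → [0,12); WM=2
i=1 t=9 v=5: → [7,19),[0,12); WM=9
i=2 t=9 v=8: → [7,19),[0,12); WM=9
i=3 t=13 v=1: → [7,19); WM=13; [0,12) fires=15
i=4 t=21 v=6: → [21,33),[14,26); WM=21; [7,19) fires=14
i=5 t=25 v=1: → [21,33),[14,26); WM=25
i=6 t=30 v=7: → [28,40),[21,33); WM=30; [14,26) fires=7
i=7 t=15 v=4: DROP (t<30-4); WM=30
i=8 t=49 v=1: → [49,61),[42,54); WM=49; [21,33) fires=14 [28,40) fires=7
i=9 t=54 v=1: → [49,61); WM=54; [42,54) fires=1
i=10 t=38 v=1: DROP (t<54-4); WM=54
i=11 t=57 v=6: → [56,68),[49,61); WM=57

7 10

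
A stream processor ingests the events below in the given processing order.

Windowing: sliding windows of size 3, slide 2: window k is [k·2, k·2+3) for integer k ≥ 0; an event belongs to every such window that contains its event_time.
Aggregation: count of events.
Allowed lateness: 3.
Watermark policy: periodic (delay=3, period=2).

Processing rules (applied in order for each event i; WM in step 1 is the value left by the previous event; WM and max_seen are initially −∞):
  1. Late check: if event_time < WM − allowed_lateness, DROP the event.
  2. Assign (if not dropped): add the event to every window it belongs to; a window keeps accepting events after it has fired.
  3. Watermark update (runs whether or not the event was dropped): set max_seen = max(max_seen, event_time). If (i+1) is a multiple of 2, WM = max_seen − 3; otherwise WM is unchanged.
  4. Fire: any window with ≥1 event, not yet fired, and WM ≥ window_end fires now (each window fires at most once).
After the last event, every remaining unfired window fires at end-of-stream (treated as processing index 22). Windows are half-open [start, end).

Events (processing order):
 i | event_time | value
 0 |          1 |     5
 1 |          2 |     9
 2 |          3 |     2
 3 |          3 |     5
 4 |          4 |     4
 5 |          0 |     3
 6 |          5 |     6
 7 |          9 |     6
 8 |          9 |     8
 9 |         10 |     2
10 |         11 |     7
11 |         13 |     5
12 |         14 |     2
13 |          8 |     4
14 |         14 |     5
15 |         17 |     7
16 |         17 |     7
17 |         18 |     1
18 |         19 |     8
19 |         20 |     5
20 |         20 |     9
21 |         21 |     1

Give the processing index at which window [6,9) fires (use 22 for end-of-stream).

i=0 t=1 v=5: → [0,3); WM=−∞
i=1 t=2 v=9: → [2,5),[0,3); WM=-1
i=2 t=3 v=2: → [2,5); WM=-1
i=3 t=3 v=5: → [2,5); WM=0
i=4 t=4 v=4: → [4,7),[2,5); WM=0
i=5 t=0 v=3: → [0,3); WM=1
i=6 t=5 v=6: → [4,7); WM=1
i=7 t=9 v=6: → [8,11); WM=6; [0,3) fires=3 [2,5) fires=4
i=8 t=9 v=8: → [8,11); WM=6
i=9 t=10 v=2: → [10,13),[8,11); WM=7; [4,7) fires=2
i=10 t=11 v=7: → [10,13); WM=7
i=11 t=13 v=5: → [12,15); WM=10
i=12 t=14 v=2: → [14,17),[12,15); WM=10
i=13 t=8 v=4: → [8,11),[6,9); WM=11; [6,9) fires=1 [8,11) fires=4
i=14 t=14 v=5: → [14,17),[12,15); WM=11
i=15 t=17 v=7: → [16,19); WM=14; [10,13) fires=2
i=16 t=17 v=7: → [16,19); WM=14
i=17 t=18 v=1: → [18,21),[16,19); WM=15; [12,15) fires=3
i=18 t=19 v=8: → [18,21); WM=15
i=19 t=20 v=5: → [20,23),[18,21); WM=17; [14,17) fires=2
i=20 t=20 v=9: → [20,23),[18,21); WM=17
i=21 t=21 v=1: → [20,23); WM=18

13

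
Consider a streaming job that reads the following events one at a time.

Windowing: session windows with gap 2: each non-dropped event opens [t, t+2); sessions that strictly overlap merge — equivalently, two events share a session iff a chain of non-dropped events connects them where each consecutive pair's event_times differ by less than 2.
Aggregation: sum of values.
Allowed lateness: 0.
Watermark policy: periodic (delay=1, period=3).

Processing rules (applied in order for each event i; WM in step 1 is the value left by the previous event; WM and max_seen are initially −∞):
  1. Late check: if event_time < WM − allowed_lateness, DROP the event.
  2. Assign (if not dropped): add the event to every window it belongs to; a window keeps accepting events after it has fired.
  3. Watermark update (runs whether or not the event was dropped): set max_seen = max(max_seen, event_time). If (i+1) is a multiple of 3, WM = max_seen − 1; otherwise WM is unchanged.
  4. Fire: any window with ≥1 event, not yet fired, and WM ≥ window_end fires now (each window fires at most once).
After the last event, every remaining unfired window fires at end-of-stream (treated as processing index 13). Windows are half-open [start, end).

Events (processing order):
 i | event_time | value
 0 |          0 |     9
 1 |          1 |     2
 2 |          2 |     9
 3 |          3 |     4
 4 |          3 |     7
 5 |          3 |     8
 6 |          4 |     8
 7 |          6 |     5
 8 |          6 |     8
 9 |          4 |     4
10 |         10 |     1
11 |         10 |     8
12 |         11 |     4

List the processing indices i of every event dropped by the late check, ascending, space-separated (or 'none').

i=0 t=0 v=9: → [0,2); WM=−∞
i=1 t=1 v=2: → [0,3); WM=−∞
i=2 t=2 v=9: → [0,4); WM=1
i=3 t=3 v=4: → [0,5); WM=1
i=4 t=3 v=7: → [0,5); WM=1
i=5 t=3 v=8: → [0,5); WM=2
i=6 t=4 v=8: → [0,6); WM=2
i=7 t=6 v=5: → [6,8); WM=2
i=8 t=6 v=8: → [6,8); WM=5
i=9 t=4 v=4: DROP (t<5-0); WM=5
i=10 t=10 v=1: → [10,12); WM=5
i=11 t=10 v=8: → [10,12); WM=9
i=12 t=11 v=4: → [10,13); WM=9

9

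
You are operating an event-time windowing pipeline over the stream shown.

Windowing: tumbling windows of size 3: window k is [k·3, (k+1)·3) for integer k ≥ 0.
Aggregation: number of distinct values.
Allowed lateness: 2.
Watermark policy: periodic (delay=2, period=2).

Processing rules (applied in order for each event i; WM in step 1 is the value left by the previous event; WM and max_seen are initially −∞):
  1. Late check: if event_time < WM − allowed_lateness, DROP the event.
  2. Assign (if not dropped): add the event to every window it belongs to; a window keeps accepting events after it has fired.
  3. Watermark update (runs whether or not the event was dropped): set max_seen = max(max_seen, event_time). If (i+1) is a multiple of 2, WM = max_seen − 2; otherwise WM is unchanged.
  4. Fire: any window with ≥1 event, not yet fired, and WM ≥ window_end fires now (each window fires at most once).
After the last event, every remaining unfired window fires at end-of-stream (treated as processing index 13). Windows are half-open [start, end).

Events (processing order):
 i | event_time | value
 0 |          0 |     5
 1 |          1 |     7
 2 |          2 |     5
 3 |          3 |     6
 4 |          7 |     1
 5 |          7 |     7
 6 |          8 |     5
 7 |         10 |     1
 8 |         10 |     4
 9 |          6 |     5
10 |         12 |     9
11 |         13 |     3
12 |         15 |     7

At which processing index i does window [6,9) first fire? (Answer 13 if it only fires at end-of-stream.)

11

i=0 t=0 v=5: → [0,3); WM=−∞
i=1 t=1 v=7: → [0,3); WM=-1
i=2 t=2 v=5: → [0,3); WM=-1
i=3 t=3 v=6: → [3,6); WM=1
i=4 t=7 v=1: → [6,9); WM=1
i=5 t=7 v=7: → [6,9); WM=5; [0,3) fires=2
i=6 t=8 v=5: → [6,9); WM=5
i=7 t=10 v=1: → [9,12); WM=8; [3,6) fires=1
i=8 t=10 v=4: → [9,12); WM=8
i=9 t=6 v=5: → [6,9); WM=8
i=10 t=12 v=9: → [12,15); WM=8
i=11 t=13 v=3: → [12,15); WM=11; [6,9) fires=3
i=12 t=15 v=7: → [15,18); WM=11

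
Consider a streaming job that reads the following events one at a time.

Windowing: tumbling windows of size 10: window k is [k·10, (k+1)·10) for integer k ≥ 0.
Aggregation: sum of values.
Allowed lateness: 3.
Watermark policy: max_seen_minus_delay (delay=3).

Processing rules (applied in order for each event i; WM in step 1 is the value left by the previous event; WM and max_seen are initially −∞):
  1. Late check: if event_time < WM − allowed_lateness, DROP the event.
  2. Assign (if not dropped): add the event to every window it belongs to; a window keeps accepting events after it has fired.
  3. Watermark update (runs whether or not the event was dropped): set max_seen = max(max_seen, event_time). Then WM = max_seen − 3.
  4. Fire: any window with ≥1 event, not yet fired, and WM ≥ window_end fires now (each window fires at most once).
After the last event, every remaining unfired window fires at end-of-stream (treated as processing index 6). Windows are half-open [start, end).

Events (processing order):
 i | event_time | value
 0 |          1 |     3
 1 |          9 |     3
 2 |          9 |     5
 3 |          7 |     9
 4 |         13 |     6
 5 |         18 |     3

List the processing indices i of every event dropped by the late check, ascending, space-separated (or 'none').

i=0 t=1 v=3: → [0,10); WM=-2
i=1 t=9 v=3: → [0,10); WM=6
i=2 t=9 v=5: → [0,10); WM=6
i=3 t=7 v=9: → [0,10); WM=6
i=4 t=13 v=6: → [10,20); WM=10; [0,10) fires=20
i=5 t=18 v=3: → [10,20); WM=15

none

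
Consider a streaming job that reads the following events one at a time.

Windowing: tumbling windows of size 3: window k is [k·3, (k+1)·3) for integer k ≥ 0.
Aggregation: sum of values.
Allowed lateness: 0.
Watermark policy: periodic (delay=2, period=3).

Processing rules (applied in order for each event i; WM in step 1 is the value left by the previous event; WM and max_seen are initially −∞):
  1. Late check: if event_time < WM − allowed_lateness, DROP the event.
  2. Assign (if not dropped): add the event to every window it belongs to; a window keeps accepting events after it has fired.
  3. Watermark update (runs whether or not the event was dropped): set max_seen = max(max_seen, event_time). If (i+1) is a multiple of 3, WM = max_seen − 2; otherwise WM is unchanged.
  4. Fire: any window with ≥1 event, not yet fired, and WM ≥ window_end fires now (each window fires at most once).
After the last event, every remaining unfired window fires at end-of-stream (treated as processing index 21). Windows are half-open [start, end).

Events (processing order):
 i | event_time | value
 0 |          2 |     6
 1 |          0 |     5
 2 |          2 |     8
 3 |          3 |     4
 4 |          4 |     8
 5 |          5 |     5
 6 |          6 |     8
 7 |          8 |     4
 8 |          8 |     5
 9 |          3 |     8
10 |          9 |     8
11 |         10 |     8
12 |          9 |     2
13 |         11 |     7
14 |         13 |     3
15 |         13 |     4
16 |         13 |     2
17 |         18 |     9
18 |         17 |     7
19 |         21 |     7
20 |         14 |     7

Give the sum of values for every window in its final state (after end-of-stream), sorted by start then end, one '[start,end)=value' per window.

[0,3)=19 [3,6)=17 [6,9)=17 [9,12)=25 [12,15)=9 [15,18)=7 [18,21)=9 [21,24)=7

i=0 t=2 v=6: → [0,3); WM=−∞
i=1 t=0 v=5: → [0,3); WM=−∞
i=2 t=2 v=8: → [0,3); WM=0
i=3 t=3 v=4: → [3,6); WM=0
i=4 t=4 v=8: → [3,6); WM=0
i=5 t=5 v=5: → [3,6); WM=3; [0,3) fires=19
i=6 t=6 v=8: → [6,9); WM=3
i=7 t=8 v=4: → [6,9); WM=3
i=8 t=8 v=5: → [6,9); WM=6; [3,6) fires=17
i=9 t=3 v=8: DROP (t<6-0); WM=6
i=10 t=9 v=8: → [9,12); WM=6
i=11 t=10 v=8: → [9,12); WM=8
i=12 t=9 v=2: → [9,12); WM=8
i=13 t=11 v=7: → [9,12); WM=8
i=14 t=13 v=3: → [12,15); WM=11; [6,9) fires=17
i=15 t=13 v=4: → [12,15); WM=11
i=16 t=13 v=2: → [12,15); WM=11
i=17 t=18 v=9: → [18,21); WM=16; [9,12) fires=25 [12,15) fires=9
i=18 t=17 v=7: → [15,18); WM=16
i=19 t=21 v=7: → [21,24); WM=16
i=20 t=14 v=7: DROP (t<16-0); WM=19; [15,18) fires=7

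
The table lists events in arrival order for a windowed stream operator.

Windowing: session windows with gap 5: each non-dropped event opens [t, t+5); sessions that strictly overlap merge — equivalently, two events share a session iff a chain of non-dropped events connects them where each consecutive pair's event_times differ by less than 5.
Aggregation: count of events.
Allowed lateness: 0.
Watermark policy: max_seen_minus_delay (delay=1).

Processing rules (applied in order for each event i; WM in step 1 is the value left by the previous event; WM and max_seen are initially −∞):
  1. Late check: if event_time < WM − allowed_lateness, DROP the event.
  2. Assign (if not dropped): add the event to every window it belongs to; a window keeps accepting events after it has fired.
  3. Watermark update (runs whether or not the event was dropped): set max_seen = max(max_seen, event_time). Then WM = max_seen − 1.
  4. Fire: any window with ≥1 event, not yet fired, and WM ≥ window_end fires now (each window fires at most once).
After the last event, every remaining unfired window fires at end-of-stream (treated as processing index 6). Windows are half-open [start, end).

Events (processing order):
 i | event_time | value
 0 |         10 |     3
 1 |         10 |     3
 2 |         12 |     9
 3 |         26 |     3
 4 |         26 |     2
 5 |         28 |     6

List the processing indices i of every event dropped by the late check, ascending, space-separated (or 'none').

none

i=0 t=10 v=3: → [10,15); WM=9
i=1 t=10 v=3: → [10,15); WM=9
i=2 t=12 v=9: → [10,17); WM=11
i=3 t=26 v=3: → [26,31); WM=25
i=4 t=26 v=2: → [26,31); WM=25
i=5 t=28 v=6: → [26,33); WM=27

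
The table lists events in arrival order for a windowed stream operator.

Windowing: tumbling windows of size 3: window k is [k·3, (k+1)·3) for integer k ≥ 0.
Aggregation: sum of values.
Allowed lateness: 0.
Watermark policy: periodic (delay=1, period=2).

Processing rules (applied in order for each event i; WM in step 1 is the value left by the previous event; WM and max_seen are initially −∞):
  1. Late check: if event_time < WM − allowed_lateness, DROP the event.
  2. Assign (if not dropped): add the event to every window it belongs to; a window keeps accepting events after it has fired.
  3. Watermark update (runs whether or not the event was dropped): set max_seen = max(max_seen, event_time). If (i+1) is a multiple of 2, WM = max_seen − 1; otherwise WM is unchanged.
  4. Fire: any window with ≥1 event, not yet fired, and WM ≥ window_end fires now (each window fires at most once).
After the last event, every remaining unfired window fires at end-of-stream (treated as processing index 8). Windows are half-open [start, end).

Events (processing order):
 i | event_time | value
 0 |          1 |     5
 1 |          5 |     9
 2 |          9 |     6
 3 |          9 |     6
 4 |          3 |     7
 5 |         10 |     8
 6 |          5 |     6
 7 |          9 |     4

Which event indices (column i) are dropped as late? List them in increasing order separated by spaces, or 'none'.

4 6

i=0 t=1 v=5: → [0,3); WM=−∞
i=1 t=5 v=9: → [3,6); WM=4; [0,3) fires=5
i=2 t=9 v=6: → [9,12); WM=4
i=3 t=9 v=6: → [9,12); WM=8; [3,6) fires=9
i=4 t=3 v=7: DROP (t<8-0); WM=8
i=5 t=10 v=8: → [9,12); WM=9
i=6 t=5 v=6: DROP (t<9-0); WM=9
i=7 t=9 v=4: → [9,12); WM=9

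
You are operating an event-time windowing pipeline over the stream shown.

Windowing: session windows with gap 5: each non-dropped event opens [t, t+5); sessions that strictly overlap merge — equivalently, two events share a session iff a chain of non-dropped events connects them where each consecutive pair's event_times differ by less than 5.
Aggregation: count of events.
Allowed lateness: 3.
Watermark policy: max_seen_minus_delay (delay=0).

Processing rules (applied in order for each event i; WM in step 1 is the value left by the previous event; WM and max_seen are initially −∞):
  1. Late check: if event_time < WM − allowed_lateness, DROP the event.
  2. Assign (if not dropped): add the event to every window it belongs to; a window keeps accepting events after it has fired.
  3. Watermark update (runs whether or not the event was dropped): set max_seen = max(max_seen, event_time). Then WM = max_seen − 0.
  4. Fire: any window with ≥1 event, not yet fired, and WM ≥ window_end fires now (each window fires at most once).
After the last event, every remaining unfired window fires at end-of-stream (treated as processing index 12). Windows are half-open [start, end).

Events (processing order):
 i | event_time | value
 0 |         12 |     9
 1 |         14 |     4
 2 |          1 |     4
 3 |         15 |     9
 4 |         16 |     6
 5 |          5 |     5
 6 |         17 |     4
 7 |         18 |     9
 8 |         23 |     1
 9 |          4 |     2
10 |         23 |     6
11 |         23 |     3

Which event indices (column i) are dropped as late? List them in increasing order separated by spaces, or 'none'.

2 5 9

i=0 t=12 v=9: → [12,17); WM=12
i=1 t=14 v=4: → [12,19); WM=14
i=2 t=1 v=4: DROP (t<14-3); WM=14
i=3 t=15 v=9: → [12,20); WM=15
i=4 t=16 v=6: → [12,21); WM=16
i=5 t=5 v=5: DROP (t<16-3); WM=16
i=6 t=17 v=4: → [12,22); WM=17
i=7 t=18 v=9: → [12,23); WM=18
i=8 t=23 v=1: → [23,28); WM=23
i=9 t=4 v=2: DROP (t<23-3); WM=23
i=10 t=23 v=6: → [23,28); WM=23
i=11 t=23 v=3: → [23,28); WM=23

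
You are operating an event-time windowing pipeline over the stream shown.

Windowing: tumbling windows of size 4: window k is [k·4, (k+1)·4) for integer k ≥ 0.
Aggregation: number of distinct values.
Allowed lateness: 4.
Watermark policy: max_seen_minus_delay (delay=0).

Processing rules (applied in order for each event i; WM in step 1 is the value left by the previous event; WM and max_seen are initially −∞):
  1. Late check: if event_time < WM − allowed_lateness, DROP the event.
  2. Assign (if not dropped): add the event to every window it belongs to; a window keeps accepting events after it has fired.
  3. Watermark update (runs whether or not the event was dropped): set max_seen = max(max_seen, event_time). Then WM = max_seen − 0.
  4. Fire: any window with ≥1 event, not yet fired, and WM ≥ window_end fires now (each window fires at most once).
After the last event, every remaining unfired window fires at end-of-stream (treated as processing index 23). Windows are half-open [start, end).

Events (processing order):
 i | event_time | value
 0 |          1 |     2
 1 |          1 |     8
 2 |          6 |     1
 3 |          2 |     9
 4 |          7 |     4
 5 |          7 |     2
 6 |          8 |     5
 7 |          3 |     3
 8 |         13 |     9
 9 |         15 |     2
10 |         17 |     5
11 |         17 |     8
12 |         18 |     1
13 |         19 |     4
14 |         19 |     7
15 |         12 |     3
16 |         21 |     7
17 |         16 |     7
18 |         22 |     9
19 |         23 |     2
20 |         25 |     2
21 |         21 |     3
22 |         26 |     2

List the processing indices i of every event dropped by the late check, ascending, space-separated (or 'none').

i=0 t=1 v=2: → [0,4); WM=1
i=1 t=1 v=8: → [0,4); WM=1
i=2 t=6 v=1: → [4,8); WM=6; [0,4) fires=2
i=3 t=2 v=9: → [0,4); WM=6
i=4 t=7 v=4: → [4,8); WM=7
i=5 t=7 v=2: → [4,8); WM=7
i=6 t=8 v=5: → [8,12); WM=8; [4,8) fires=3
i=7 t=3 v=3: DROP (t<8-4); WM=8
i=8 t=13 v=9: → [12,16); WM=13; [8,12) fires=1
i=9 t=15 v=2: → [12,16); WM=15
i=10 t=17 v=5: → [16,20); WM=17; [12,16) fires=2
i=11 t=17 v=8: → [16,20); WM=17
i=12 t=18 v=1: → [16,20); WM=18
i=13 t=19 v=4: → [16,20); WM=19
i=14 t=19 v=7: → [16,20); WM=19
i=15 t=12 v=3: DROP (t<19-4); WM=19
i=16 t=21 v=7: → [20,24); WM=21; [16,20) fires=5
i=17 t=16 v=7: DROP (t<21-4); WM=21
i=18 t=22 v=9: → [20,24); WM=22
i=19 t=23 v=2: → [20,24); WM=23
i=20 t=25 v=2: → [24,28); WM=25; [20,24) fires=3
i=21 t=21 v=3: → [20,24); WM=25
i=22 t=26 v=2: → [24,28); WM=26

7 15 17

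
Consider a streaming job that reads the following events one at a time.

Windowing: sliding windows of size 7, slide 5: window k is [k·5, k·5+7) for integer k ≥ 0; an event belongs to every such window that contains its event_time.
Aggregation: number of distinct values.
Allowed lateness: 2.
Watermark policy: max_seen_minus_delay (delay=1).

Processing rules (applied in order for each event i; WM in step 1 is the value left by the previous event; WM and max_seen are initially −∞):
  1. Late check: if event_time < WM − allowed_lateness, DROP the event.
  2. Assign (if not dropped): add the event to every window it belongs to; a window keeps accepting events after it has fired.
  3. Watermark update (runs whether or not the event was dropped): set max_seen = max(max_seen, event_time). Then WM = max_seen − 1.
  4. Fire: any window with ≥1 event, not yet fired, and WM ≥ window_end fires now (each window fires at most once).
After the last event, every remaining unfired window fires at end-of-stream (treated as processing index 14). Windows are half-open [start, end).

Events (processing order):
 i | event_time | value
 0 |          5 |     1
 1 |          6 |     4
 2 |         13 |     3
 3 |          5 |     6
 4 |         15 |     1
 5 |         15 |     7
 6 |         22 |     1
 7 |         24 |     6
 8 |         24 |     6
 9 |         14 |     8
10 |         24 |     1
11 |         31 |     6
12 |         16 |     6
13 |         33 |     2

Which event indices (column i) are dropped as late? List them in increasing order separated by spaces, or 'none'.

i=0 t=5 v=1: → [5,12),[0,7); WM=4
i=1 t=6 v=4: → [5,12),[0,7); WM=5
i=2 t=13 v=3: → [10,17); WM=12; [0,7) fires=2 [5,12) fires=2
i=3 t=5 v=6: DROP (t<12-2); WM=12
i=4 t=15 v=1: → [15,22),[10,17); WM=14
i=5 t=15 v=7: → [15,22),[10,17); WM=14
i=6 t=22 v=1: → [20,27); WM=21; [10,17) fires=3
i=7 t=24 v=6: → [20,27); WM=23; [15,22) fires=2
i=8 t=24 v=6: → [20,27); WM=23
i=9 t=14 v=8: DROP (t<23-2); WM=23
i=10 t=24 v=1: → [20,27); WM=23
i=11 t=31 v=6: → [30,37),[25,32); WM=30; [20,27) fires=2
i=12 t=16 v=6: DROP (t<30-2); WM=30
i=13 t=33 v=2: → [30,37); WM=32; [25,32) fires=1

3 9 12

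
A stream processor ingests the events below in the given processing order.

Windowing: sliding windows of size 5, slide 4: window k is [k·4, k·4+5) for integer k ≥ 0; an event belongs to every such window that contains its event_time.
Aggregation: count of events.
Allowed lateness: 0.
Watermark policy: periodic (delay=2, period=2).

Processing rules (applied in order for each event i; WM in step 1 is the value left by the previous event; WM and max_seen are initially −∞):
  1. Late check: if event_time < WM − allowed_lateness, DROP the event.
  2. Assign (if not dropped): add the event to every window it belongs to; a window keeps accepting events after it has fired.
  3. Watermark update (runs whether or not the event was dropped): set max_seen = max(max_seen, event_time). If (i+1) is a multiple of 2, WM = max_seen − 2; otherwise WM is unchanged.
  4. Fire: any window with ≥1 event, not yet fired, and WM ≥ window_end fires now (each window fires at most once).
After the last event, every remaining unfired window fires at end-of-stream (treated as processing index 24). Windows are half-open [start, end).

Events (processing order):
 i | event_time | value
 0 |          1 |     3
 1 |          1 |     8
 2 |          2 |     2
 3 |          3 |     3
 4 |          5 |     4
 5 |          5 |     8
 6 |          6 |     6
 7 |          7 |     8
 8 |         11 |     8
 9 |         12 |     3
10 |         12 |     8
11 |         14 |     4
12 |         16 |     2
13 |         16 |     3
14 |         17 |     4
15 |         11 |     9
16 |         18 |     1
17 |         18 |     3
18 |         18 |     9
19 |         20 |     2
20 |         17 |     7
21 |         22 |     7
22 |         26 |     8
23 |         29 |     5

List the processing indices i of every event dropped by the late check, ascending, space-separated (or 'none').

i=0 t=1 v=3: → [0,5); WM=−∞
i=1 t=1 v=8: → [0,5); WM=-1
i=2 t=2 v=2: → [0,5); WM=-1
i=3 t=3 v=3: → [0,5); WM=1
i=4 t=5 v=4: → [4,9); WM=1
i=5 t=5 v=8: → [4,9); WM=3
i=6 t=6 v=6: → [4,9); WM=3
i=7 t=7 v=8: → [4,9); WM=5; [0,5) fires=4
i=8 t=11 v=8: → [8,13); WM=5
i=9 t=12 v=3: → [12,17),[8,13); WM=10; [4,9) fires=4
i=10 t=12 v=8: → [12,17),[8,13); WM=10
i=11 t=14 v=4: → [12,17); WM=12
i=12 t=16 v=2: → [16,21),[12,17); WM=12
i=13 t=16 v=3: → [16,21),[12,17); WM=14; [8,13) fires=3
i=14 t=17 v=4: → [16,21); WM=14
i=15 t=11 v=9: DROP (t<14-0); WM=15
i=16 t=18 v=1: → [16,21); WM=15
i=17 t=18 v=3: → [16,21); WM=16
i=18 t=18 v=9: → [16,21); WM=16
i=19 t=20 v=2: → [20,25),[16,21); WM=18; [12,17) fires=5
i=20 t=17 v=7: DROP (t<18-0); WM=18
i=21 t=22 v=7: → [20,25); WM=20
i=22 t=26 v=8: → [24,29); WM=20
i=23 t=29 v=5: → [28,33); WM=27; [16,21) fires=7 [20,25) fires=2

15 20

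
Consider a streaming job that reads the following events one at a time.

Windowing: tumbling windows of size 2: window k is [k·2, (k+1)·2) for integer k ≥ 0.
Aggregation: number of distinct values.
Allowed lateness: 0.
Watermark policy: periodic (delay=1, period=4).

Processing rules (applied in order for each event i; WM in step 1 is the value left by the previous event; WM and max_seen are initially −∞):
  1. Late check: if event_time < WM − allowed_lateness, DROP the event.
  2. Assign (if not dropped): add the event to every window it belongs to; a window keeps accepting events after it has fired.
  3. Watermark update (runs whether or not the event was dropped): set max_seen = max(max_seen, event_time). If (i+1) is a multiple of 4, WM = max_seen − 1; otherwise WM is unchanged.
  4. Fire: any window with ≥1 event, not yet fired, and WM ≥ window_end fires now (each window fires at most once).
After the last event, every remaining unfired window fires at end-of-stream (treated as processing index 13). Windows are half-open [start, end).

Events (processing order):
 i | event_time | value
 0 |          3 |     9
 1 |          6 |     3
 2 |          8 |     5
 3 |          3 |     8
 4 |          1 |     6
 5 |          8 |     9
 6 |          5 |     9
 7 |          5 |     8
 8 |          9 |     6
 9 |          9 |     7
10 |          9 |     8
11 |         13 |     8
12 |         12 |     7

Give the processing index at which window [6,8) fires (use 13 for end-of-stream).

i=0 t=3 v=9: → [2,4); WM=−∞
i=1 t=6 v=3: → [6,8); WM=−∞
i=2 t=8 v=5: → [8,10); WM=−∞
i=3 t=3 v=8: → [2,4); WM=7; [2,4) fires=2
i=4 t=1 v=6: DROP (t<7-0); WM=7
i=5 t=8 v=9: → [8,10); WM=7
i=6 t=5 v=9: DROP (t<7-0); WM=7
i=7 t=5 v=8: DROP (t<7-0); WM=7
i=8 t=9 v=6: → [8,10); WM=7
i=9 t=9 v=7: → [8,10); WM=7
i=10 t=9 v=8: → [8,10); WM=7
i=11 t=13 v=8: → [12,14); WM=12; [6,8) fires=1 [8,10) fires=5
i=12 t=12 v=7: → [12,14); WM=12

11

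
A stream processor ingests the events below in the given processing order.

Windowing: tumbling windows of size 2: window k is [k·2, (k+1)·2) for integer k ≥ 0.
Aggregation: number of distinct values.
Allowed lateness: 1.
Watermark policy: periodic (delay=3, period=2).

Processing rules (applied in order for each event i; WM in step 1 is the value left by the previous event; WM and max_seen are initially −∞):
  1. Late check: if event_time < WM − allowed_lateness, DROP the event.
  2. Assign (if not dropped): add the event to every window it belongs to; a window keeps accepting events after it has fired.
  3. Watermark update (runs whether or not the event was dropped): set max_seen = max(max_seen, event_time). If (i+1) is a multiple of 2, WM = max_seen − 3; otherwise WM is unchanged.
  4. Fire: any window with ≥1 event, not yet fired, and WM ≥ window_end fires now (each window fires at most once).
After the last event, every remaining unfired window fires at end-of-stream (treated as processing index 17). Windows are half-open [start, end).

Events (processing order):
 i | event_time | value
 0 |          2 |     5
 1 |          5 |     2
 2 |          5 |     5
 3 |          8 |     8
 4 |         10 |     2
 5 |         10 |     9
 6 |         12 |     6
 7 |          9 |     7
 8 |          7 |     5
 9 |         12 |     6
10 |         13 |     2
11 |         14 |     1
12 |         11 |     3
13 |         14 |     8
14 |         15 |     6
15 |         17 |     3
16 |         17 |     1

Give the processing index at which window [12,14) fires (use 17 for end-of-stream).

15

i=0 t=2 v=5: → [2,4); WM=−∞
i=1 t=5 v=2: → [4,6); WM=2
i=2 t=5 v=5: → [4,6); WM=2
i=3 t=8 v=8: → [8,10); WM=5; [2,4) fires=1
i=4 t=10 v=2: → [10,12); WM=5
i=5 t=10 v=9: → [10,12); WM=7; [4,6) fires=2
i=6 t=12 v=6: → [12,14); WM=7
i=7 t=9 v=7: → [8,10); WM=9
i=8 t=7 v=5: DROP (t<9-1); WM=9
i=9 t=12 v=6: → [12,14); WM=9
i=10 t=13 v=2: → [12,14); WM=9
i=11 t=14 v=1: → [14,16); WM=11; [8,10) fires=2
i=12 t=11 v=3: → [10,12); WM=11
i=13 t=14 v=8: → [14,16); WM=11
i=14 t=15 v=6: → [14,16); WM=11
i=15 t=17 v=3: → [16,18); WM=14; [10,12) fires=3 [12,14) fires=2
i=16 t=17 v=1: → [16,18); WM=14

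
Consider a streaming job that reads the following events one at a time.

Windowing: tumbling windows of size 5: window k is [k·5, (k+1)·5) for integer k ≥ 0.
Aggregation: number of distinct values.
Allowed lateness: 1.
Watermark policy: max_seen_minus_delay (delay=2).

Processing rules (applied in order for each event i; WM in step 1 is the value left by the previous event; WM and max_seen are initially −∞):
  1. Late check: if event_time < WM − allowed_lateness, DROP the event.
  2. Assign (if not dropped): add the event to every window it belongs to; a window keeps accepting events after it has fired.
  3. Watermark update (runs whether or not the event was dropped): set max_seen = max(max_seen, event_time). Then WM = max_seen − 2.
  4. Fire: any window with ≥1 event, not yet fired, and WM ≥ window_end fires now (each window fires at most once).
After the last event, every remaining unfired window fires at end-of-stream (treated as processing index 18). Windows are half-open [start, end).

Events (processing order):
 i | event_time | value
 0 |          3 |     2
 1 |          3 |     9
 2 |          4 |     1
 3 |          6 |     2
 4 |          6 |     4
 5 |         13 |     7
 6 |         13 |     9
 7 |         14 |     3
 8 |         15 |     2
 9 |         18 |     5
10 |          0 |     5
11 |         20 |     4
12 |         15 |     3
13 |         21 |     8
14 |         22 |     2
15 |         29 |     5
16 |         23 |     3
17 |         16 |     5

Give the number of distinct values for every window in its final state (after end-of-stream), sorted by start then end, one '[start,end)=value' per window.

i=0 t=3 v=2: → [0,5); WM=1
i=1 t=3 v=9: → [0,5); WM=1
i=2 t=4 v=1: → [0,5); WM=2
i=3 t=6 v=2: → [5,10); WM=4
i=4 t=6 v=4: → [5,10); WM=4
i=5 t=13 v=7: → [10,15); WM=11; [0,5) fires=3 [5,10) fires=2
i=6 t=13 v=9: → [10,15); WM=11
i=7 t=14 v=3: → [10,15); WM=12
i=8 t=15 v=2: → [15,20); WM=13
i=9 t=18 v=5: → [15,20); WM=16; [10,15) fires=3
i=10 t=0 v=5: DROP (t<16-1); WM=16
i=11 t=20 v=4: → [20,25); WM=18
i=12 t=15 v=3: DROP (t<18-1); WM=18
i=13 t=21 v=8: → [20,25); WM=19
i=14 t=22 v=2: → [20,25); WM=20; [15,20) fires=2
i=15 t=29 v=5: → [25,30); WM=27; [20,25) fires=3
i=16 t=23 v=3: DROP (t<27-1); WM=27
i=17 t=16 v=5: DROP (t<27-1); WM=27

[0,5)=3 [5,10)=2 [10,15)=3 [15,20)=2 [20,25)=3 [25,30)=1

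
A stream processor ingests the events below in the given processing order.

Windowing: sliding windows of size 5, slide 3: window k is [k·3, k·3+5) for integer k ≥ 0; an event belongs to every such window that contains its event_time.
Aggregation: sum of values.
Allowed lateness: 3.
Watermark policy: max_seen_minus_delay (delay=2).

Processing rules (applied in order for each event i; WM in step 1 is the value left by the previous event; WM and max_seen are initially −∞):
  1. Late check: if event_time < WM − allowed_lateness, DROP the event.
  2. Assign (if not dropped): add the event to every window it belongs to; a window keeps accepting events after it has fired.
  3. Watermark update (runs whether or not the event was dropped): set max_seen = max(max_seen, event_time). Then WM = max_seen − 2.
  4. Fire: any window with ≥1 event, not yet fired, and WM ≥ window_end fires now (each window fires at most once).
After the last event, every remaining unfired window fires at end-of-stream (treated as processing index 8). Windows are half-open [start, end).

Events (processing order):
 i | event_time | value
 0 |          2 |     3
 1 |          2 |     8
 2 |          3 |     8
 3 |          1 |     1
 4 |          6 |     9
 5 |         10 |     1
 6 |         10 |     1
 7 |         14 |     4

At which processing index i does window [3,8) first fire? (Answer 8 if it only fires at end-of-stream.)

i=0 t=2 v=3: → [0,5); WM=0
i=1 t=2 v=8: → [0,5); WM=0
i=2 t=3 v=8: → [3,8),[0,5); WM=1
i=3 t=1 v=1: → [0,5); WM=1
i=4 t=6 v=9: → [6,11),[3,8); WM=4
i=5 t=10 v=1: → [9,14),[6,11); WM=8; [0,5) fires=20 [3,8) fires=17
i=6 t=10 v=1: → [9,14),[6,11); WM=8
i=7 t=14 v=4: → [12,17); WM=12; [6,11) fires=11

5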